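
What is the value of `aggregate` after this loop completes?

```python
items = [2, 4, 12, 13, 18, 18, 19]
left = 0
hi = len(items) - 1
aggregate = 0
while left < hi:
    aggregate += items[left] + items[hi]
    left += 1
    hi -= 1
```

Sum of pairs from ends
`aggregate` takes the values: 0 → 21 → 43 → 73

Answer: 73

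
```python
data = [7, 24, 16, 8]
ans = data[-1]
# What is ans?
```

Trace:
`data = [7, 24, 16, 8]` → data = [7, 24, 16, 8]
`ans = data[-1]` → ans = 8
So ans = 8

Answer: 8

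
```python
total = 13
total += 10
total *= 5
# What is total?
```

Trace:
`total = 13` → total = 13
`total += 10` → total = 23
`total *= 5` → total = 115
So total = 115

Answer: 115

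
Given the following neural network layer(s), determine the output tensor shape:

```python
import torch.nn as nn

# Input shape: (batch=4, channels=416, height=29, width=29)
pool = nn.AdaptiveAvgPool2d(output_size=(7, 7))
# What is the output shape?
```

Input: (4, 416, 29, 29) -> Output: (4, 416, 7, 7)

Answer: (4, 416, 7, 7)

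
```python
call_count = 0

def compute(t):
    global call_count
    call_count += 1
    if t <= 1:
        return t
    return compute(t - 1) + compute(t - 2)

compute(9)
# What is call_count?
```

Calls(t) = 1 + Calls(t-1) + Calls(t-2); Calls(0)=Calls(1)=1. For t=9 this gives 109.

Answer: 109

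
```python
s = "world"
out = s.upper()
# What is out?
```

Trace:
`s = "world"` → s = 'world'
`out = s.upper()` → out = 'WORLD'
So out = 'WORLD'

Answer: 'WORLD'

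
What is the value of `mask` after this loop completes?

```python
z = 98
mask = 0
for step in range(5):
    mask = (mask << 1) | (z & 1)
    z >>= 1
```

Reverse lowest 5 bits of 98
`mask` takes the values: 0 → 1 → 2 → 4 → 8

Answer: 8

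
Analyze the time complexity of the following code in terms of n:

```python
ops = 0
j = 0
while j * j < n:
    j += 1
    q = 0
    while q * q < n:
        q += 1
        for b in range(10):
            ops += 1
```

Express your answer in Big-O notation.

Each loop level contributes: √n × √n × 1. Multiplying the contributions gives O(n).

Answer: O(n)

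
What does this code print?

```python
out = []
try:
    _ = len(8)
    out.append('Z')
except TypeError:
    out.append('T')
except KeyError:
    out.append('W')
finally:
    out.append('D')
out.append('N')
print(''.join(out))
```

Execution trace: 'T' (except TypeError) → 'D' (finally) → 'N' (after the try/except). Output: TDN

Answer: TDN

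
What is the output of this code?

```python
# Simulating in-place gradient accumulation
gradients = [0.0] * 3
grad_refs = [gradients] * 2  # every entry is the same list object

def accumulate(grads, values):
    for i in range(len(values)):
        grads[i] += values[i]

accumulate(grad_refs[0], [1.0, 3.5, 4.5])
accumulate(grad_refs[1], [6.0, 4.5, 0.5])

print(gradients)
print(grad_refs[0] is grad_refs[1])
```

Key concept: gradient accumulation aliasing.
Step by step:
`gradients = [0.0] * 3` → gradients = [0.0, 0.0, 0.0]
`grad_refs = [gradients] * 2` → grad_refs = [[0.0, 0.0, 0.0], [0.0, 0.0, 0.0]]
`accumulate(grad_refs[0], [1.0, 3.5, 4.5])` → gradients = [1.0, 3.5, 4.5]; grad_refs = [[1.0, 3.5, 4.5], [1.0, 3.5, 4.5]]
`accumulate(grad_refs[1], [6.0, 4.5, 0.5])` → gradients = [7.0, 8.0, 5.0]; grad_refs = [[7.0, 8.0, 5.0], [7.0, 8.0, 5.0]]
`print(gradients)` → prints [7.0, 8.0, 5.0]
`print(grad_refs[0] is grad_refs[1])` → prints True

Answer:
[7.0, 8.0, 5.0]
True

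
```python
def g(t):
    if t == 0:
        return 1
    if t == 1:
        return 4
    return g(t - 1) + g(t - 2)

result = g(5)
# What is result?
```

Build up from base cases: g(0)=1, g(1)=4, g(2)=5, g(3)=9, g(4)=14, g(5)=23

Answer: 23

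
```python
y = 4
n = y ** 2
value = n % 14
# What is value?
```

Trace:
`y = 4` → y = 4
`n = y ** 2` → n = 16
`value = n % 14` → value = 2
So value = 2

Answer: 2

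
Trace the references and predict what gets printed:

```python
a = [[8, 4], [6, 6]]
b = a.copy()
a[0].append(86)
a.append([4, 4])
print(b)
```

Key concept: shallow copy with nested lists.
Step by step:
`a = [[8, 4], [6, 6]]` → a = [[8, 4], [6, 6]]
`b = a.copy()` → b = [[8, 4], [6, 6]]
`a[0].append(86)` → a = [[8, 4, 86], [6, 6]]; b = [[8, 4, 86], [6, 6]]
`a.append([4, 4])` → a = [[8, 4, 86], [6, 6], [4, 4]]
`print(b)` → prints [[8, 4, 86], [6, 6]]

Answer: [[8, 4, 86], [6, 6]]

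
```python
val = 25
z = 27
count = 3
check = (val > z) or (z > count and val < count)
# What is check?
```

Trace:
`val = 25` → val = 25
`z = 27` → z = 27
`count = 3` → count = 3
`check = (val > z) or (z > count and val < count)` → check = False
So check = False

Answer: False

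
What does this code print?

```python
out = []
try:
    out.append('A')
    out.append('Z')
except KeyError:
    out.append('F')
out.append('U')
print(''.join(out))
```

Execution trace: 'A' (try body) → 'Z' (try body, no exception) → 'U' (after the try/except). Output: AZU

Answer: AZU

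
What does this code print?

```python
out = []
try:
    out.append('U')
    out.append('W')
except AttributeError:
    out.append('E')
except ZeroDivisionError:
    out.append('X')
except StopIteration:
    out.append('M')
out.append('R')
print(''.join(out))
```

Execution trace: 'U' (try body) → 'W' (try body, no exception) → 'R' (after the try/except). Output: UWR

Answer: UWR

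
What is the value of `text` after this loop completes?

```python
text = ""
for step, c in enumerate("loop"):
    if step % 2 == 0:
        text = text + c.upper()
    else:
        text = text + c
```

Uppercase even positions in 'loop'
`text` takes the values: "" → "L" → "Lo" → "LoO" → "LoOp"

Answer: "LoOp"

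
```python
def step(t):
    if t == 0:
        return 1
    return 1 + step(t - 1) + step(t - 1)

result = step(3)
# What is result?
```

step(t) = 1 + 2·step(t-1), step(0)=1. Closed form: (1+1)·2^3 - 1 = 15.

Answer: 15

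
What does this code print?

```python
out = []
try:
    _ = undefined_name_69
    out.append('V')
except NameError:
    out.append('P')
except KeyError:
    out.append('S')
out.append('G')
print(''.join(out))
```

Execution trace: 'P' (except NameError) → 'G' (after the try/except). Output: PG

Answer: PG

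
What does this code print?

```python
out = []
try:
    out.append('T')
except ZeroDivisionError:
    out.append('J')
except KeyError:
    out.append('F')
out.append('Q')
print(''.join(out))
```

Execution trace: 'T' (try body, no exception) → 'Q' (after the try/except). Output: TQ

Answer: TQ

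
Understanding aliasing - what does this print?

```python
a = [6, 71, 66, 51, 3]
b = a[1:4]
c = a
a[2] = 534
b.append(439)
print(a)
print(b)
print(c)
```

Key concept: slice vs alias.
Step by step:
`a = [6, 71, 66, 51, 3]` → a = [6, 71, 66, 51, 3]
`b = a[1:4]` → b = [71, 66, 51]
`c = a` → c = [6, 71, 66, 51, 3] (same object as a)
`a[2] = 534` → a = [6, 71, 534, 51, 3] (same object as c); c = [6, 71, 534, 51, 3] (same object as a)
`b.append(439)` → b = [71, 66, 51, 439]
`print(a)` → prints [6, 71, 534, 51, 3]
`print(b)` → prints [71, 66, 51, 439]
`print(c)` → prints [6, 71, 534, 51, 3]

Answer:
[6, 71, 534, 51, 3]
[71, 66, 51, 439]
[6, 71, 534, 51, 3]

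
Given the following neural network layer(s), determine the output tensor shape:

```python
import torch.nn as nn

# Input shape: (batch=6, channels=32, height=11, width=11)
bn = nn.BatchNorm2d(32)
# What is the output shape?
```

Input: (6, 32, 11, 11) -> Output: (6, 32, 11, 11)

Answer: (6, 32, 11, 11)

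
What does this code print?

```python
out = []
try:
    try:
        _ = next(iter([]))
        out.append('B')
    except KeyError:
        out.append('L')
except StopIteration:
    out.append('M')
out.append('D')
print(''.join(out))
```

Execution trace: 'M' (outer except StopIteration) → 'D' (after the try/except). Output: MD

Answer: MD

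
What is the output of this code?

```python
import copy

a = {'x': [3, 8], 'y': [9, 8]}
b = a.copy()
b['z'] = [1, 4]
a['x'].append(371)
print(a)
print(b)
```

Key concept: shallow copy of dict with mutable values.
Step by step:
`a = {'x': [3, 8], 'y': [9, 8]}` → a = {'x': [3, 8], 'y': [9, 8]}
`b = a.copy()` → b = {'x': [3, 8], 'y': [9, 8]}
`b['z'] = [1, 4]` → b = {'x': [3, 8], 'y': [9, 8], 'z': [1, 4]}
`a['x'].append(371)` → a = {'x': [3, 8, 371], 'y': [9, 8]}; b = {'x': [3, 8, 371], 'y': [9, 8], 'z': [1, 4]}
`print(a)` → prints {'x': [3, 8, 371], 'y': [9, 8]}
`print(b)` → prints {'x': [3, 8, 371], 'y': [9, 8], 'z': [1, 4]}

Answer:
{'x': [3, 8, 371], 'y': [9, 8]}
{'x': [3, 8, 371], 'y': [9, 8], 'z': [1, 4]}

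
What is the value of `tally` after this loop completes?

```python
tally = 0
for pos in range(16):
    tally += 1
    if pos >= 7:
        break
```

Loop breaks when pos reaches 7, tally is 8
`tally` takes the values: 0 → 1 → 2 → 3 → 4 → 5 → 6 → 7 → 8

Answer: 8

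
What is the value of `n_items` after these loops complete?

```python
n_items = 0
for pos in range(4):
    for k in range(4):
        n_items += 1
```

4 * 4 = 16
`n_items` takes the values: 0 → 1 → 2 → 3 → 4 → 5 → 6 → 7 → 8 → 9 → 10 → 11 → 12 → 13 → 14 → 15 → 16

Answer: 16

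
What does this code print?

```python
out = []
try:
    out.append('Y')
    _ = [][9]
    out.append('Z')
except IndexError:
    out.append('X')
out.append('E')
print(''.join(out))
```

Execution trace: 'Y' (try body) → 'X' (except IndexError) → 'E' (after the try/except). Output: YXE

Answer: YXE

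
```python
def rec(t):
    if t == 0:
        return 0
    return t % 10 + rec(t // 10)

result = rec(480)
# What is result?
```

Sum of digits of 480: 0 + 8 + 4 = 12

Answer: 12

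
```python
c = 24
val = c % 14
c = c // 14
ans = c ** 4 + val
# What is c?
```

Trace:
`c = 24` → c = 24
`val = c % 14` → val = 10
`c = c // 14` → c = 1
`ans = c ** 4 + val` → ans = 11
So c = 1

Answer: 1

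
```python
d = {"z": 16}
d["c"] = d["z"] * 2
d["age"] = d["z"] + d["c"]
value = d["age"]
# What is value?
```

Trace:
`d = {"z": 16}` → d = {'z': 16}
`d["c"] = d["z"] * 2` → d = {'z': 16, 'c': 32}
`d["age"] = d["z"] + d["c"]` → d = {'z': 16, 'c': 32, 'age': 48}
`value = d["age"]` → value = 48
So value = 48

Answer: 48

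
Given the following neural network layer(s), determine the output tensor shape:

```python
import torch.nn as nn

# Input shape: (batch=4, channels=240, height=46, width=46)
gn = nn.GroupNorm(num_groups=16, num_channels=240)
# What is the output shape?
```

Input: (4, 240, 46, 46) -> Output: (4, 240, 46, 46)

Answer: (4, 240, 46, 46)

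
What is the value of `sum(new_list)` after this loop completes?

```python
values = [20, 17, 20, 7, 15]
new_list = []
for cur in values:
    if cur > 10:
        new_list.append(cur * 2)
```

Sum of doubled values > 10
`new_list` takes the values: [] → [40] → [40, 34] → [40, 34, 40] → [40, 34, 40, 30]
So `sum(new_list)` = 144

Answer: 144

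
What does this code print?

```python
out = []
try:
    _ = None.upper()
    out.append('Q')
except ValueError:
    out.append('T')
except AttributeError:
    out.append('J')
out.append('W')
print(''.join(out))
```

Execution trace: 'J' (except AttributeError) → 'W' (after the try/except). Output: JW

Answer: JW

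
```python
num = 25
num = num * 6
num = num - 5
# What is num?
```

Trace:
`num = 25` → num = 25
`num = num * 6` → num = 150
`num = num - 5` → num = 145
So num = 145

Answer: 145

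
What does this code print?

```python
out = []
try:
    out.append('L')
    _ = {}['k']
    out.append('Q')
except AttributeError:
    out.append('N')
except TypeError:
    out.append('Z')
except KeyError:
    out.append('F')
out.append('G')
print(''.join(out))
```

Execution trace: 'L' (try body) → 'F' (except KeyError) → 'G' (after the try/except). Output: LFG

Answer: LFG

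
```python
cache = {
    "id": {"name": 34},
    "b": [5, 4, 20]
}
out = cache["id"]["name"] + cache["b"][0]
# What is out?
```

Trace:
`cache = { ...` → cache = {'id': {'name': 34}, 'b': [5, 4, 20]}
`out = cache["id"]["name"] + cache["b"][0]` → out = 39
So out = 39

Answer: 39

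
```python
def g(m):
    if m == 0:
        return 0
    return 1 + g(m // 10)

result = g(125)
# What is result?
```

Count of digits of 125: 3

Answer: 3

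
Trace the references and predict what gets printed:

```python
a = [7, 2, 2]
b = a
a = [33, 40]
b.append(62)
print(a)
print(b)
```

Key concept: rebinding vs mutation: a is rebound to a new list, b still points at the original.
Step by step:
`a = [7, 2, 2]` → a = [7, 2, 2]
`b = a` → b = [7, 2, 2] (same object as a)
`a = [33, 40]` → a = [33, 40]
`b.append(62)` → b = [7, 2, 2, 62]
`print(a)` → prints [33, 40]
`print(b)` → prints [7, 2, 2, 62]

Answer:
[33, 40]
[7, 2, 2, 62]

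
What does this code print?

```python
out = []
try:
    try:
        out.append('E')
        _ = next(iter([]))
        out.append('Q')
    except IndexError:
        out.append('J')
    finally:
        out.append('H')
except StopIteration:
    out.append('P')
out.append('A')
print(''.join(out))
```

Execution trace: 'E' (inner try body) → 'H' (inner finally) → 'P' (outer except StopIteration) → 'A' (after the try/except). Output: EHPA

Answer: EHPA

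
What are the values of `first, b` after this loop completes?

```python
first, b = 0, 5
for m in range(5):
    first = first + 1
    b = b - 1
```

first goes 0→5, b goes 5→0
`first, b` takes the values: (0, 5) → (1, 5) → (1, 4) → (2, 4) → (2, 3) → (3, 3) → (3, 2) → (4, 2) → (4, 1) → (5, 1) → (5, 0)

Answer: 5, 0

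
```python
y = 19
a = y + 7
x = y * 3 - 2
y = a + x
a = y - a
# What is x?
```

Trace:
`y = 19` → y = 19
`a = y + 7` → a = 26
`x = y * 3 - 2` → x = 55
`y = a + x` → y = 81
`a = y - a` → a = 55
So x = 55

Answer: 55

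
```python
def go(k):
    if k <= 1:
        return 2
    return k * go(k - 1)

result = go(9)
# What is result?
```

go(9) = 9 * 8 * 7 * 6 * 5 * 4 * 3 * 2 * 2 = 725760

Answer: 725760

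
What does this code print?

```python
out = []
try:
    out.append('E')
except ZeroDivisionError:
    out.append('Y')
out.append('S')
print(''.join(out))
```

Execution trace: 'E' (try body, no exception) → 'S' (after the try/except). Output: ES

Answer: ES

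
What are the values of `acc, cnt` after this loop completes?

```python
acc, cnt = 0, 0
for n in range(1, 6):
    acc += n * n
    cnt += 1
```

Sum of squares and count
`acc, cnt` takes the values: (0, 0) → (1, 0) → (1, 1) → (5, 1) → (5, 2) → (14, 2) → (14, 3) → (30, 3) → (30, 4) → (55, 4) → (55, 5)

Answer: 55, 5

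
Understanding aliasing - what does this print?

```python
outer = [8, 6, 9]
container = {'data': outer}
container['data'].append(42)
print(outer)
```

Key concept: dict holds reference to list.
Step by step:
`outer = [8, 6, 9]` → outer = [8, 6, 9]
`container = {'data': outer}` → container = {'data': [8, 6, 9]}
`container['data'].append(42)` → outer = [8, 6, 9, 42]; container = {'data': [8, 6, 9, 42]}
`print(outer)` → prints [8, 6, 9, 42]

Answer: [8, 6, 9, 42]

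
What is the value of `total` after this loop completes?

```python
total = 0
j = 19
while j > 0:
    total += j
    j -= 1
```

Sum 19 down to 1
`total` takes the values: 0 → 19 → 37 → 54 → 70 → 85 → 99 → 112 → 124 → 135 → 145 → 154 → 162 → 169 → 175 → 180 → 184 → 187 → 189 → 190

Answer: 190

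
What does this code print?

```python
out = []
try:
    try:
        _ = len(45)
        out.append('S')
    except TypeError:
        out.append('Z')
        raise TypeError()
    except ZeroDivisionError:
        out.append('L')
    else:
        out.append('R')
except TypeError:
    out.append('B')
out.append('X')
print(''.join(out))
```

Execution trace: 'Z' (inner except TypeError) → 'B' (outer except TypeError) → 'X' (after the try/except). Output: ZBX

Answer: ZBX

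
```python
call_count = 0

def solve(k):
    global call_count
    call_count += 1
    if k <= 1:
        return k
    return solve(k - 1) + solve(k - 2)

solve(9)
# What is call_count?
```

Calls(k) = 1 + Calls(k-1) + Calls(k-2); Calls(0)=Calls(1)=1. For k=9 this gives 109.

Answer: 109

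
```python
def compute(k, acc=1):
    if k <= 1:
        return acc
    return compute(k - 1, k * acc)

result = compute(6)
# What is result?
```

Accumulator trace (n, acc): (6, 1) -> (5, 6) -> (4, 30) -> (3, 120) -> (2, 360) -> (1, 720) -> return 720

Answer: 720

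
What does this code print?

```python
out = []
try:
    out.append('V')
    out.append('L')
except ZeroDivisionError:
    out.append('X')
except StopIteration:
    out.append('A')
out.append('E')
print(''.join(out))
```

Execution trace: 'V' (try body) → 'L' (try body, no exception) → 'E' (after the try/except). Output: VLE

Answer: VLE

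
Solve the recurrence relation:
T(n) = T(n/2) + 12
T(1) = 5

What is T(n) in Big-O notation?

Each step divides n by 2 and adds 12. After log_2(n) steps we reach T(1)=5. So T(n) = 12·log_2(n) + 5 = O(log n).

Answer: O(log n)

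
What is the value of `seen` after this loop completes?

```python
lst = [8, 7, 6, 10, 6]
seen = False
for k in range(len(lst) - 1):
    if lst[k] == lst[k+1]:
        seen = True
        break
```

Check consecutive duplicates in [8, 7, 6, 10, 6]
`seen` takes the values: False

Answer: False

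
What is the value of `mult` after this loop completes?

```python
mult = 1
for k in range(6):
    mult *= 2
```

2^6 = 64
`mult` takes the values: 1 → 2 → 4 → 8 → 16 → 32 → 64

Answer: 64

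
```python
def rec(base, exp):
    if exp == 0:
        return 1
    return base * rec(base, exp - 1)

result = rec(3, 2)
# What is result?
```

rec(3, 2) = 3 * 3 = 9

Answer: 9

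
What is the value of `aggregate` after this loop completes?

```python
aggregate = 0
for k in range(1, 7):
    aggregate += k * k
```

Sum of squares 1² to 6² = 91
`aggregate` takes the values: 0 → 1 → 5 → 14 → 30 → 55 → 91

Answer: 91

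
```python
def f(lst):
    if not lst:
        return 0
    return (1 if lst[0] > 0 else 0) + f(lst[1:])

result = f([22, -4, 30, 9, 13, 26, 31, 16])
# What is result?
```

Count of positive elements in [22, -4, 30, 9, 13, 26, 31, 16] = 7

Answer: 7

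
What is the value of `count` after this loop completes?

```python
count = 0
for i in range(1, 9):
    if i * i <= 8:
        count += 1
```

Count numbers where i² ≤ 8
`count` takes the values: 0 → 1 → 2

Answer: 2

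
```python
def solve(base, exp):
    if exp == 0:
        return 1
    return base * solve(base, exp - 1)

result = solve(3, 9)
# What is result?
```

solve(3, 9) = 3 * 3 * 3 * 3 * 3 * 3 * 3 * 3 * 3 = 19683

Answer: 19683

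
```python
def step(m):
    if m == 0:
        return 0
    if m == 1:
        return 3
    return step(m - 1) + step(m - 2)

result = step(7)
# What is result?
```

Build up from base cases: step(0)=0, step(1)=3, step(2)=3, step(3)=6, step(4)=9, step(5)=15, step(6)=24, ..., step(7)=39

Answer: 39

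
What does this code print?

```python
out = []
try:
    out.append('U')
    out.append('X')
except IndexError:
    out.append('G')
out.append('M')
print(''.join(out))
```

Execution trace: 'U' (try body) → 'X' (try body, no exception) → 'M' (after the try/except). Output: UXM

Answer: UXM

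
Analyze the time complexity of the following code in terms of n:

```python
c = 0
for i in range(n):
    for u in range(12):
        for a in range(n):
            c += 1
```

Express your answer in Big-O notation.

Each loop level contributes: n × 1 × n. Multiplying the contributions gives O(n^2).

Answer: O(n^2)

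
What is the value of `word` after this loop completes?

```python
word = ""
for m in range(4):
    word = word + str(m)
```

Concatenate digits 0 to 3
`word` takes the values: "" → "0" → "01" → "012" → "0123"

Answer: "0123"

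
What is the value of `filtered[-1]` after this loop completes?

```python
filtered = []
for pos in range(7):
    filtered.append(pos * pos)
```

Last element of squares 0 to 6
`filtered` takes the values: [] → [0] → [0, 1] → [0, 1, 4] → [0, 1, 4, 9] → [0, 1, 4, 9, 16] → [0, 1, 4, 9, 16, 25] → [0, 1, 4, 9, 16, 25, 36]
So `filtered[-1]` = 36

Answer: 36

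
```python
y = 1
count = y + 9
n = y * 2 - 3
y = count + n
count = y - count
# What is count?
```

Trace:
`y = 1` → y = 1
`count = y + 9` → count = 10
`n = y * 2 - 3` → n = -1
`y = count + n` → y = 9
`count = y - count` → count = -1
So count = -1

Answer: -1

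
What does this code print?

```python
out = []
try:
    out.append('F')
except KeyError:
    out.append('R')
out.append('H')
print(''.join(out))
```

Execution trace: 'F' (try body, no exception) → 'H' (after the try/except). Output: FH

Answer: FH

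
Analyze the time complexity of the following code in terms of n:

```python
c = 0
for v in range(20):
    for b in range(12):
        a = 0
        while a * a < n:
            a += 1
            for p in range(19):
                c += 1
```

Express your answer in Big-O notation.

Each loop level contributes: 1 × 1 × √n × 1. Multiplying the contributions gives O(√n).

Answer: O(√n)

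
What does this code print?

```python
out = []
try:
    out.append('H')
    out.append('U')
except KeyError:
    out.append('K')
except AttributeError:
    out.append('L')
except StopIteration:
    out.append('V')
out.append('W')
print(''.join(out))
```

Execution trace: 'H' (try body) → 'U' (try body, no exception) → 'W' (after the try/except). Output: HUW

Answer: HUW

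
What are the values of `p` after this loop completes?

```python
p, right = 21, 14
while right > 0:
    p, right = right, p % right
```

GCD of 21 and 14
`p` takes the values: 21 → 14 → 7

Answer: 7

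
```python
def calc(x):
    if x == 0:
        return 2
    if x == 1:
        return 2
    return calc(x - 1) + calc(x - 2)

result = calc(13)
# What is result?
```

Build up from base cases: calc(0)=2, calc(1)=2, calc(2)=4, calc(3)=6, calc(4)=10, calc(5)=16, calc(6)=26, ..., calc(13)=754

Answer: 754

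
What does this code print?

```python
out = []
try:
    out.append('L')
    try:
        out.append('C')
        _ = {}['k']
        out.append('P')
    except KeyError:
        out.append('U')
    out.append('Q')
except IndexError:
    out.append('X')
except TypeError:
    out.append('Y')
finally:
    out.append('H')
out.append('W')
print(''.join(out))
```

Execution trace: 'L' (try body) → 'C' (inner try body) → 'U' (inner except KeyError) → 'Q' (try body, no exception) → 'H' (finally) → 'W' (after the try/except). Output: LCUQHW

Answer: LCUQHW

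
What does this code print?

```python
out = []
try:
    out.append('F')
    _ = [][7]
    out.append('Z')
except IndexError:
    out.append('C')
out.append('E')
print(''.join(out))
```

Execution trace: 'F' (try body) → 'C' (except IndexError) → 'E' (after the try/except). Output: FCE

Answer: FCE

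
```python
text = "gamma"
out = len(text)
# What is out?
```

Trace:
`text = "gamma"` → text = 'gamma'
`out = len(text)` → out = 5
So out = 5

Answer: 5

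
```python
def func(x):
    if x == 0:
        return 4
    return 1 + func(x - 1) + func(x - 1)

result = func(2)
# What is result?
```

func(x) = 1 + 2·func(x-1), func(0)=4. Closed form: (4+1)·2^2 - 1 = 19.

Answer: 19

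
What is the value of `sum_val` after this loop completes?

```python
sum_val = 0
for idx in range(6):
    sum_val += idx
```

Sum of 0 to 5 = 15
`sum_val` takes the values: 0 → 1 → 3 → 6 → 10 → 15

Answer: 15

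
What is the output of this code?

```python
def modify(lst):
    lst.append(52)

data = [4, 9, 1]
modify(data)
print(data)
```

Key concept: function modifies passed list.
Step by step:
`data = [4, 9, 1]` → data = [4, 9, 1]
`modify(data)` → data = [4, 9, 1, 52]
`print(data)` → prints [4, 9, 1, 52]

Answer: [4, 9, 1, 52]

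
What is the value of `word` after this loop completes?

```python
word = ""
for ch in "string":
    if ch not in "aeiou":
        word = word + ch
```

Remove vowels from 'string'
`word` takes the values: "" → "s" → "st" → "str" → "strn" → "strng"

Answer: "strng"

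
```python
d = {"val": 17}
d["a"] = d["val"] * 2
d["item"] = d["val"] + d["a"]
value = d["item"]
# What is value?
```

Trace:
`d = {"val": 17}` → d = {'val': 17}
`d["a"] = d["val"] * 2` → d = {'val': 17, 'a': 34}
`d["item"] = d["val"] + d["a"]` → d = {'val': 17, 'a': 34, 'item': 51}
`value = d["item"]` → value = 51
So value = 51

Answer: 51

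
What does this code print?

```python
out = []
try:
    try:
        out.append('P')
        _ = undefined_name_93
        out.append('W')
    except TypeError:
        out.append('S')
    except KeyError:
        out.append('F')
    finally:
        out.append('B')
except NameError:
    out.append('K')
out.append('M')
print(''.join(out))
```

Execution trace: 'P' (try body) → 'B' (finally) → 'K' (outer except NameError) → 'M' (after the try/except). Output: PBKM

Answer: PBKM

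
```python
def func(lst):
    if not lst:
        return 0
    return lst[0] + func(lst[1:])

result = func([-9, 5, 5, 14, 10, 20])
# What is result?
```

(-9) + 5 + 5 + 14 + 10 + 20 + 0 = 45

Answer: 45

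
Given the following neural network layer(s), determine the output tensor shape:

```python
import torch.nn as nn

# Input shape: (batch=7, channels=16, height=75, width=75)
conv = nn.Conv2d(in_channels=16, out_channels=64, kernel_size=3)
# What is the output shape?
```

Input: (7, 16, 75, 75) -> Output: (7, 64, 73, 73)

Answer: (7, 64, 73, 73)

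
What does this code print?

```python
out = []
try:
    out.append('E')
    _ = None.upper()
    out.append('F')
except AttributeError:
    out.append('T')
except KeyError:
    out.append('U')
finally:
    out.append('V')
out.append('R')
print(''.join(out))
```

Execution trace: 'E' (try body) → 'T' (except AttributeError) → 'V' (finally) → 'R' (after the try/except). Output: ETVR

Answer: ETVR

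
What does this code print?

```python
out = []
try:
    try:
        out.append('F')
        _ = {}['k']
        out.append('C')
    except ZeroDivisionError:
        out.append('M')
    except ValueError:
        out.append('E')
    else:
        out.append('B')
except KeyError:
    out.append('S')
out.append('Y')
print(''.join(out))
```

Execution trace: 'F' (try body) → 'S' (outer except KeyError) → 'Y' (after the try/except). Output: FSY

Answer: FSY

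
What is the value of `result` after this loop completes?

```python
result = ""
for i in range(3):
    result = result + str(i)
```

Concatenate digits 0 to 2
`result` takes the values: "" → "0" → "01" → "012"

Answer: "012"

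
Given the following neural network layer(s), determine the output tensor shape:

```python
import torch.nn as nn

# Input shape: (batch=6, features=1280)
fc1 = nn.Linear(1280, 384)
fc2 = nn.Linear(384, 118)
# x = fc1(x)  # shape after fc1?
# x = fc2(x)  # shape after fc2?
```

Input: (6, 1280) -> after fc1: (6, 384) -> Output: (6, 118)

Answer: (6, 118)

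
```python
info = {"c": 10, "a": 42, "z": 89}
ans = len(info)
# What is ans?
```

Trace:
`info = {"c": 10, "a": 42, "z": 89}` → info = {'c': 10, 'a': 42, 'z': 89}
`ans = len(info)` → ans = 3
So ans = 3

Answer: 3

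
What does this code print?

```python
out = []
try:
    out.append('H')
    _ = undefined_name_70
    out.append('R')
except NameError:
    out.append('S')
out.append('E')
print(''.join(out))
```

Execution trace: 'H' (try body) → 'S' (except NameError) → 'E' (after the try/except). Output: HSE

Answer: HSE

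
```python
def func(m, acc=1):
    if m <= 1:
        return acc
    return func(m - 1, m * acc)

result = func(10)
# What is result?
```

Accumulator trace (n, acc): (10, 1) -> (9, 10) -> (8, 90) -> (7, 720) -> (6, 5040) -> (5, 30240) -> (4, 151200) -> (3, 604800) -> (2, 1814400) -> (1, 3628800) -> return 3628800

Answer: 3628800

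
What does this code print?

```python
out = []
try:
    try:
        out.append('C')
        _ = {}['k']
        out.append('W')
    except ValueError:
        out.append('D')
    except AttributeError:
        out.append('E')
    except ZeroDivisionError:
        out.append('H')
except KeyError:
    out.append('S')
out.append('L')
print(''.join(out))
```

Execution trace: 'C' (try body) → 'S' (outer except KeyError) → 'L' (after the try/except). Output: CSL

Answer: CSL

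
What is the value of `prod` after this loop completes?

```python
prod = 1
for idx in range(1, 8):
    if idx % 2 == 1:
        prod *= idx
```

Product of odd numbers 1 to 7
`prod` takes the values: 1 → 3 → 15 → 105

Answer: 105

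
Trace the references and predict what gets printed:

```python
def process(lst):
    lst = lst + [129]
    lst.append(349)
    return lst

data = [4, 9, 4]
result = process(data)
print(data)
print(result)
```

Key concept: rebinding parameter vs mutation.
Step by step:
`data = [4, 9, 4]` → data = [4, 9, 4]
`result = process(data)` → result = [4, 9, 4, 129, 349]
`print(data)` → prints [4, 9, 4]
`print(result)` → prints [4, 9, 4, 129, 349]

Answer:
[4, 9, 4]
[4, 9, 4, 129, 349]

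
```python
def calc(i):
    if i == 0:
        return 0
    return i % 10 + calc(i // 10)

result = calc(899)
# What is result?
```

Sum of digits of 899: 9 + 9 + 8 = 26

Answer: 26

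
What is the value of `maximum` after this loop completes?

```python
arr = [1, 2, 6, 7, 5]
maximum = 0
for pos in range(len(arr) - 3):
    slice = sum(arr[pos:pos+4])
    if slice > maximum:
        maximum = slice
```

Max sum of 4-element window in [1, 2, 6, 7, 5]
`maximum` takes the values: 0 → 16 → 20

Answer: 20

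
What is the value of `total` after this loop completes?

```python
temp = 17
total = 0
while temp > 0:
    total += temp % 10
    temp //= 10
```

Sum digits of 17
`total` takes the values: 0 → 7 → 8

Answer: 8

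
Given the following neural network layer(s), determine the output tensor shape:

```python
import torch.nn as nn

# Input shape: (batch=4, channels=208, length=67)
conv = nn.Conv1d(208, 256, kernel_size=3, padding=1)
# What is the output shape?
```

Input: (4, 208, 67) -> Output: (4, 256, 67)

Answer: (4, 256, 67)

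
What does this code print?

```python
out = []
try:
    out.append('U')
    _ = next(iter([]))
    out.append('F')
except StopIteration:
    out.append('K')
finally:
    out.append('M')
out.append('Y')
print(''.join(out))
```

Execution trace: 'U' (try body) → 'K' (except StopIteration) → 'M' (finally) → 'Y' (after the try/except). Output: UKMY

Answer: UKMY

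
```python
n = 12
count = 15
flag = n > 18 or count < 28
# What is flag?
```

Trace:
`n = 12` → n = 12
`count = 15` → count = 15
`flag = n > 18 or count < 28` → flag = True
So flag = True

Answer: True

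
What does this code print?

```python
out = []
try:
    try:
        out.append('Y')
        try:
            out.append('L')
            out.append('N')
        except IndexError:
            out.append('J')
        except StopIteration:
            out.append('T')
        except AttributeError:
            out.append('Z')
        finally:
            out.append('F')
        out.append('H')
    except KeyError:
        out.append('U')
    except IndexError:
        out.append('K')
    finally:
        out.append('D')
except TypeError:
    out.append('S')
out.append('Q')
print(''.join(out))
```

Execution trace: 'Y' (try body) → 'L' (inner try body) → 'N' (inner try body, no exception) → 'F' (inner finally) → 'H' (try body, no exception) → 'D' (finally) → 'Q' (after the try/except). Output: YLNFHDQ

Answer: YLNFHDQ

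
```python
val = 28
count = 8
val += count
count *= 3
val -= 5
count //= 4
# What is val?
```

Trace:
`val = 28` → val = 28
`count = 8` → count = 8
`val += count` → val = 36
`count *= 3` → count = 24
`val -= 5` → val = 31
`count //= 4` → count = 6
So val = 31

Answer: 31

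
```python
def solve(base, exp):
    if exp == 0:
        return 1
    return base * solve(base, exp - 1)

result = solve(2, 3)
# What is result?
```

solve(2, 3) = 2 * 2 * 2 = 8

Answer: 8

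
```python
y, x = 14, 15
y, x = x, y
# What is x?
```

Trace:
`y, x = 14, 15` → y = 14; x = 15
`y, x = x, y` → y = 15; x = 14
So x = 14

Answer: 14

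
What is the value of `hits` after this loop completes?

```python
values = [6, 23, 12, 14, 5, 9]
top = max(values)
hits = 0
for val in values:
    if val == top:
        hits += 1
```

Count of max value 23 in [6, 23, 12, 14, 5, 9]
`hits` takes the values: 0 → 1

Answer: 1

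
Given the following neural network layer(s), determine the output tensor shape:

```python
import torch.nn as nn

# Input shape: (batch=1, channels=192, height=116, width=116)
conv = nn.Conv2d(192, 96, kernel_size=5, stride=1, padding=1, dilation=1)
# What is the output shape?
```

Input: (1, 192, 116, 116) -> Output: (1, 96, 114, 114)

Answer: (1, 96, 114, 114)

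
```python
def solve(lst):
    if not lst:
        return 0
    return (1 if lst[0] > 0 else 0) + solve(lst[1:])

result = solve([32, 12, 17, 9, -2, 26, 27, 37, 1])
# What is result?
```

Count of positive elements in [32, 12, 17, 9, -2, 26, 27, 37, 1] = 8

Answer: 8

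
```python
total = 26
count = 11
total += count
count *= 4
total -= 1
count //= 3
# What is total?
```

Trace:
`total = 26` → total = 26
`count = 11` → count = 11
`total += count` → total = 37
`count *= 4` → count = 44
`total -= 1` → total = 36
`count //= 3` → count = 14
So total = 36

Answer: 36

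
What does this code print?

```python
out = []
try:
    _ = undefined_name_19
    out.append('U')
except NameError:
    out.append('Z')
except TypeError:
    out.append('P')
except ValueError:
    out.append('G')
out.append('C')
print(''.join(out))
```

Execution trace: 'Z' (except NameError) → 'C' (after the try/except). Output: ZC

Answer: ZC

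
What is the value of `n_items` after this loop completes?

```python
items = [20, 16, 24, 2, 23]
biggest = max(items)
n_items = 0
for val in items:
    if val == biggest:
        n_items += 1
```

Count of max value 24 in [20, 16, 24, 2, 23]
`n_items` takes the values: 0 → 1

Answer: 1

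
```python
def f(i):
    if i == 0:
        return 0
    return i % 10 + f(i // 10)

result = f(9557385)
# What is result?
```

Sum of digits of 9557385: 5 + 8 + 3 + 7 + 5 + 5 + 9 = 42

Answer: 42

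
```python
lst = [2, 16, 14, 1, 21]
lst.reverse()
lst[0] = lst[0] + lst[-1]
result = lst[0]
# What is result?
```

Trace:
`lst = [2, 16, 14, 1, 21]` → lst = [2, 16, 14, 1, 21]
`lst.reverse()` → lst = [21, 1, 14, 16, 2]
`lst[0] = lst[0] + lst[-1]` → lst = [23, 1, 14, 16, 2]
`result = lst[0]` → result = 23
So result = 23

Answer: 23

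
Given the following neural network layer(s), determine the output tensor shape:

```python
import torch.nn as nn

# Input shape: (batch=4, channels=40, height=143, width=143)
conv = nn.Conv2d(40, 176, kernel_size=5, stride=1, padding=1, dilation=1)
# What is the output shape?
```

Input: (4, 40, 143, 143) -> Output: (4, 176, 141, 141)

Answer: (4, 176, 141, 141)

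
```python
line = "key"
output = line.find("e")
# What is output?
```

Trace:
`line = "key"` → line = 'key'
`output = line.find("e")` → output = 1
So output = 1

Answer: 1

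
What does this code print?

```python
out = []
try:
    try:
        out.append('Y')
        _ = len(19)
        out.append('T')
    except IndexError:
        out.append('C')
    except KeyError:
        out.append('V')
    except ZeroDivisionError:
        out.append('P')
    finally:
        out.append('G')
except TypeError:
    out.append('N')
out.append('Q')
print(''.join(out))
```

Execution trace: 'Y' (try body) → 'G' (finally) → 'N' (outer except TypeError) → 'Q' (after the try/except). Output: YGNQ

Answer: YGNQ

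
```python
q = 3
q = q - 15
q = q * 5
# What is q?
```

Trace:
`q = 3` → q = 3
`q = q - 15` → q = -12
`q = q * 5` → q = -60
So q = -60

Answer: -60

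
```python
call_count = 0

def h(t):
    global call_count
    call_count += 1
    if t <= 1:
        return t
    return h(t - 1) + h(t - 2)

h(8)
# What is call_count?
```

Calls(t) = 1 + Calls(t-1) + Calls(t-2); Calls(0)=Calls(1)=1. For t=8 this gives 67.

Answer: 67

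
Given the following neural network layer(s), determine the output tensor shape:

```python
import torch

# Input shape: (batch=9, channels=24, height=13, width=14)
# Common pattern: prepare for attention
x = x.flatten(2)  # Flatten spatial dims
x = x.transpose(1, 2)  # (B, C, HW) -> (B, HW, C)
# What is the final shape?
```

Input: (9, 24, 13, 14) -> after flatten(2): (9, 24, 182) -> Output: (9, 182, 24)

Answer: (9, 182, 24)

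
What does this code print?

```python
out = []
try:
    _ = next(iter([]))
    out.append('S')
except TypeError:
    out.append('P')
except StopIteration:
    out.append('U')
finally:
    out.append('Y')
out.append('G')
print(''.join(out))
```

Execution trace: 'U' (except StopIteration) → 'Y' (finally) → 'G' (after the try/except). Output: UYG

Answer: UYG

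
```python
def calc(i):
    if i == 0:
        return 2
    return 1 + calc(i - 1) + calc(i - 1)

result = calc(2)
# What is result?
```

calc(i) = 1 + 2·calc(i-1), calc(0)=2. Closed form: (2+1)·2^2 - 1 = 11.

Answer: 11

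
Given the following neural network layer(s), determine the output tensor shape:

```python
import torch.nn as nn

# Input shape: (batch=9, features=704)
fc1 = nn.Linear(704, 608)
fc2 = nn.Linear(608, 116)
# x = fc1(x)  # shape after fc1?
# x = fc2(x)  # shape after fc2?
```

Input: (9, 704) -> after fc1: (9, 608) -> Output: (9, 116)

Answer: (9, 116)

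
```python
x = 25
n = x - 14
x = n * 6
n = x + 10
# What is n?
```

Trace:
`x = 25` → x = 25
`n = x - 14` → n = 11
`x = n * 6` → x = 66
`n = x + 10` → n = 76
So n = 76

Answer: 76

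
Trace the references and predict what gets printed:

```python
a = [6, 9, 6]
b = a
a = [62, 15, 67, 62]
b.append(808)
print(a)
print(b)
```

Key concept: rebinding vs mutation: a is rebound to a new list, b still points at the original.
Step by step:
`a = [6, 9, 6]` → a = [6, 9, 6]
`b = a` → b = [6, 9, 6] (same object as a)
`a = [62, 15, 67, 62]` → a = [62, 15, 67, 62]
`b.append(808)` → b = [6, 9, 6, 808]
`print(a)` → prints [62, 15, 67, 62]
`print(b)` → prints [6, 9, 6, 808]

Answer:
[62, 15, 67, 62]
[6, 9, 6, 808]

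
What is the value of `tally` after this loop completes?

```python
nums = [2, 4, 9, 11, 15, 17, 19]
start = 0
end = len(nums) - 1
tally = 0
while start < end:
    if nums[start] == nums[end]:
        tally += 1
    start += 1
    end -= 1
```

Count matching pairs from ends
`tally` takes the values: 0

Answer: 0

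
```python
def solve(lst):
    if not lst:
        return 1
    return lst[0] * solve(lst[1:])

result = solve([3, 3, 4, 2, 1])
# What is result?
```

Product over [3, 3, 4, 2, 1] = 3 * 3 * 4 * 2 * 1 = 72

Answer: 72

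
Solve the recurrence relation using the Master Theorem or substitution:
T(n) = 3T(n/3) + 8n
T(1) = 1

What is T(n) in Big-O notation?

By Master Theorem: a=3, b=3, f(n)=8n. Since log_3(3) = 1 and f(n) = Θ(n^1), Case 2 applies. T(n) = O(n log n).

Answer: O(n log n)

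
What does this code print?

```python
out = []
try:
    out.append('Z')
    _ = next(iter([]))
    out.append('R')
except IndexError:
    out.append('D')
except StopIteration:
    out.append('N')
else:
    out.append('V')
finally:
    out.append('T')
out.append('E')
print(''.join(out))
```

Execution trace: 'Z' (try body) → 'N' (except StopIteration) → 'T' (finally) → 'E' (after the try/except). Output: ZNTE

Answer: ZNTE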